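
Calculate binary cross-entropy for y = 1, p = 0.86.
L = 0.1508

L = -1·log(0.86) - 0·log(0.14) = -log(0.86) = 0.1508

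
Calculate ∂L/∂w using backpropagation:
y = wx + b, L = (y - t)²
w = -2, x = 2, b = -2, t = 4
∂L/∂w = -40

y = wx + b = (-2)(2) + -2 = -6
∂L/∂y = 2(y - t) = 2(-6 - 4) = -20
∂y/∂w = x = 2
∂L/∂w = ∂L/∂y · ∂y/∂w = -20 × 2 = -40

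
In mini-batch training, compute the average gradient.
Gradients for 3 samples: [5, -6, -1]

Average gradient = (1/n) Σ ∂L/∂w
Average gradient = -0.6667

Average = (1/3)(5 + -6 + -1) = -2/3 = -0.6667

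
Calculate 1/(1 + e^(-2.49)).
0.9234

sigmoid(2.49) = 1/(1 + e^(-2.49)) = 1/(1 + 0.08291) = 0.9234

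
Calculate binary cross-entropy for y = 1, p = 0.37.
L = 0.9943

L = -1·log(0.37) - 0·log(0.63) = -log(0.37) = 0.9943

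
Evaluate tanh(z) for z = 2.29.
0.9797

tanh(2.29) = (e^(2.29) - e^(-2.29))/(e^(2.29) + e^(-2.29)) = 0.9797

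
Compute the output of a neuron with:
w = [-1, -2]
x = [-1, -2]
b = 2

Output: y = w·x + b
y = 7

y = (-1)(-1) + (-2)(-2) + 2 = 7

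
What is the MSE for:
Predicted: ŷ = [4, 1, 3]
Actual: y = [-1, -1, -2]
MSE = 18

MSE = (1/3)((4--1)² + (1--1)² + (3--2)²) = (1/3)(25 + 4 + 25) = 18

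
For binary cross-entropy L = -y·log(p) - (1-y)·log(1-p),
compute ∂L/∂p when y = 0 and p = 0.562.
∂L/∂p = 2.283

∂L/∂p = -y/p + (1-y)/(1-p) = 0 + 1/0.438 = 2.283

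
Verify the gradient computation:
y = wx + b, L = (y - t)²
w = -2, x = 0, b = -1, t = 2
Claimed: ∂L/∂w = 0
Correct

y = (-2)(0) + -1 = -1
∂L/∂y = 2(y - t) = 2(-1 - 2) = -6
∂y/∂w = x = 0
∂L/∂w = -6 × 0 = 0

Claimed value: 0
Correct: The correct gradient is 0.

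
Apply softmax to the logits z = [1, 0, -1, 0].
p = [0.5344, 0.1966, 0.0723, 0.1966]

exp(z) = [2.718, 1, 0.3679, 1]
Sum = 5.086
p = [0.5344, 0.1966, 0.0723, 0.1966]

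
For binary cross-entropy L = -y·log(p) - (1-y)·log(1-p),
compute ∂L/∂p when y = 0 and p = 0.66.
∂L/∂p = 2.941

∂L/∂p = -y/p + (1-y)/(1-p) = 0 + 1/0.34 = 2.941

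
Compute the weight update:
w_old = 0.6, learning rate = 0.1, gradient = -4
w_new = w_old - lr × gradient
w_new = 1

w_new = w - η·∂L/∂w = 0.6 - 0.1×(-4) = 0.6 - (-0.4) = 1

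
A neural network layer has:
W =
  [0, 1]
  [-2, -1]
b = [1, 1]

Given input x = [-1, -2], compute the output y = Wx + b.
y = [-1, 5]

Wx = [0×-1 + 1×-2, -2×-1 + -1×-2]
   = [-2, 4]
y = Wx + b = [-2 + 1, 4 + 1] = [-1, 5]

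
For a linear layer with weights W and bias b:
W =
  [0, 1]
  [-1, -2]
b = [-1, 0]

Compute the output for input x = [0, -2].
y = [-3, 4]

Wx = [0×0 + 1×-2, -1×0 + -2×-2]
   = [-2, 4]
y = Wx + b = [-2 + -1, 4 + 0] = [-3, 4]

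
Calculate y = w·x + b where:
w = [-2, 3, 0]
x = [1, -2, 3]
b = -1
y = -9

y = (-2)(1) + (3)(-2) + (0)(3) + -1 = -9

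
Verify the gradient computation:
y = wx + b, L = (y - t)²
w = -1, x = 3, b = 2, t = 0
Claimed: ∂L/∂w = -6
Correct

y = (-1)(3) + 2 = -1
∂L/∂y = 2(y - t) = 2(-1 - 0) = -2
∂y/∂w = x = 3
∂L/∂w = -2 × 3 = -6

Claimed value: -6
Correct: The correct gradient is -6.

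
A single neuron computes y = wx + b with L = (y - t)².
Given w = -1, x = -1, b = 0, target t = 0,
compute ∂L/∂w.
∂L/∂w = -2

y = wx + b = (-1)(-1) + 0 = 1
∂L/∂y = 2(y - t) = 2(1 - 0) = 2
∂y/∂w = x = -1
∂L/∂w = ∂L/∂y · ∂y/∂w = 2 × -1 = -2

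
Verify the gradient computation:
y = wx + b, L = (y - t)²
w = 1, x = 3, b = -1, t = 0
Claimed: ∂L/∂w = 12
Correct

y = (1)(3) + -1 = 2
∂L/∂y = 2(y - t) = 2(2 - 0) = 4
∂y/∂w = x = 3
∂L/∂w = 4 × 3 = 12

Claimed value: 12
Correct: The correct gradient is 12.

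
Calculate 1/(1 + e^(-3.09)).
0.9565

sigmoid(3.09) = 1/(1 + e^(-3.09)) = 1/(1 + 0.0455) = 0.9565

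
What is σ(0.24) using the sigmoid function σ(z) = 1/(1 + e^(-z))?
0.5597

sigmoid(0.24) = 1/(1 + e^(-0.24)) = 1/(1 + 0.7866) = 0.5597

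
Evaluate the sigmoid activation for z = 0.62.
0.6502

sigmoid(0.62) = 1/(1 + e^(-0.62)) = 1/(1 + 0.5379) = 0.6502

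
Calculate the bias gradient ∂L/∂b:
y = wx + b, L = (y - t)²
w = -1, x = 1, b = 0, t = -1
∂L/∂b = 0

y = wx + b = (-1)(1) + 0 = -1
∂L/∂y = 2(y - t) = 2(-1 - -1) = 0
∂y/∂b = 1
∂L/∂b = ∂L/∂y · ∂y/∂b = 0 × 1 = 0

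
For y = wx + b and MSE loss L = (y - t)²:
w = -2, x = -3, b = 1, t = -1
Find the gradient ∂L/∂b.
∂L/∂b = 16

y = wx + b = (-2)(-3) + 1 = 7
∂L/∂y = 2(y - t) = 2(7 - -1) = 16
∂y/∂b = 1
∂L/∂b = ∂L/∂y · ∂y/∂b = 16 × 1 = 16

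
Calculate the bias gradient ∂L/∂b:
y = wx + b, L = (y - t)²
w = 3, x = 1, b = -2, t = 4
∂L/∂b = -6

y = wx + b = (3)(1) + -2 = 1
∂L/∂y = 2(y - t) = 2(1 - 4) = -6
∂y/∂b = 1
∂L/∂b = ∂L/∂y · ∂y/∂b = -6 × 1 = -6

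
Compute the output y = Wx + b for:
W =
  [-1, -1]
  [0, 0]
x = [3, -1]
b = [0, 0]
y = [-2, 0]

Wx = [-1×3 + -1×-1, 0×3 + 0×-1]
   = [-2, 0]
y = Wx + b = [-2 + 0, 0 + 0] = [-2, 0]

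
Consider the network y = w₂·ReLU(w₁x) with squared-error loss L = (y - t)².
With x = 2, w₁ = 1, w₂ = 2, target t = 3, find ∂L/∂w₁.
∂L/∂w₁ = 8

Forward pass:
z = w₁x = 1×2 = 2
h = ReLU(2) = 2
y = w₂h = 2×2 = 4

Backward pass:
∂L/∂y = 2(y - t) = 2(4 - 3) = 2
∂y/∂h = w₂ = 2
∂h/∂z = 1 (ReLU derivative)
∂z/∂w₁ = x = 2

∂L/∂w₁ = 2 × 2 × 1 × 2 = 8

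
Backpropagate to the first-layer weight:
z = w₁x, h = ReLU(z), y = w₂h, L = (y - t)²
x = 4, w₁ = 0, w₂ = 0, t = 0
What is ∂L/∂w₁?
∂L/∂w₁ = 0

Forward pass:
z = w₁x = 0×4 = 0
h = ReLU(0) = 0
y = w₂h = 0×0 = 0

Backward pass:
∂L/∂y = 2(y - t) = 2(0 - 0) = 0
∂y/∂h = w₂ = 0
∂h/∂z = 0 (ReLU derivative)
∂z/∂w₁ = x = 4

∂L/∂w₁ = 0 × 0 × 0 × 4 = 0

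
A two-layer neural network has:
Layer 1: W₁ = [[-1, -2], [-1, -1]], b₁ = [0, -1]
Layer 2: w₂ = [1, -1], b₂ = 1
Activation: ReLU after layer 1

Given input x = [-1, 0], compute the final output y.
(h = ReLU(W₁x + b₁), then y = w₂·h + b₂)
y = 2

Layer 1 pre-activation: z₁ = [1, 0]
After ReLU: h = [1, 0]
Layer 2 output: y = 1×1 + -1×0 + 1 = 2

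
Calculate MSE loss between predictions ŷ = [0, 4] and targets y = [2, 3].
MSE = 2.5

MSE = (1/2)((0-2)² + (4-3)²) = (1/2)(4 + 1) = 2.5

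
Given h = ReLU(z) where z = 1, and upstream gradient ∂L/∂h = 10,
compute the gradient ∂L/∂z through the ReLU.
∂L/∂z = 10

h = ReLU(1) = 1
Since z > 0: ∂h/∂z = 1
∂L/∂z = ∂L/∂h · ∂h/∂z = 10 × 1 = 10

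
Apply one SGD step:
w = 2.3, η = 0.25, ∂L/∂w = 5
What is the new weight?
w_new = 1.05

w_new = w - η·∂L/∂w = 2.3 - 0.25×(5) = 2.3 - (1.25) = 1.05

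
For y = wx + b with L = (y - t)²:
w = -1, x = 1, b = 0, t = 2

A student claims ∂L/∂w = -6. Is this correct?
Correct

y = (-1)(1) + 0 = -1
∂L/∂y = 2(y - t) = 2(-1 - 2) = -6
∂y/∂w = x = 1
∂L/∂w = -6 × 1 = -6

Claimed value: -6
Correct: The correct gradient is -6.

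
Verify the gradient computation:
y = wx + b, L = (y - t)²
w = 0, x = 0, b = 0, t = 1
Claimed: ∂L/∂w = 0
Correct

y = (0)(0) + 0 = 0
∂L/∂y = 2(y - t) = 2(0 - 1) = -2
∂y/∂w = x = 0
∂L/∂w = -2 × 0 = 0

Claimed value: 0
Correct: The correct gradient is 0.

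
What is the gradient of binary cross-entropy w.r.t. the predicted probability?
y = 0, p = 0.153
∂L/∂p = 1.181

∂L/∂p = -y/p + (1-y)/(1-p) = 0 + 1/0.847 = 1.181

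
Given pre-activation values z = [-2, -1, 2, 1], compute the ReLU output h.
h = [0, 0, 2, 1]

ReLU applied element-wise: max(0,-2)=0, max(0,-1)=0, max(0,2)=2, max(0,1)=1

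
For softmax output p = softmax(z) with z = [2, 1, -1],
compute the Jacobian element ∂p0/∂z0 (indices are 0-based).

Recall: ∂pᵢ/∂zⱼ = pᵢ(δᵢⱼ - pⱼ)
∂p0/∂z0 = 0.2078

p = softmax(z) = [0.7054, 0.2595, 0.03512]
p0 = 0.7054

∂p0/∂z0 = p0(1 - p0) = 0.7054 × (1 - 0.7054) = 0.2078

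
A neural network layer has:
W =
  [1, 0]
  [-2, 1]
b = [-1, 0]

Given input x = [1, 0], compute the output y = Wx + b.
y = [0, -2]

Wx = [1×1 + 0×0, -2×1 + 1×0]
   = [1, -2]
y = Wx + b = [1 + -1, -2 + 0] = [0, -2]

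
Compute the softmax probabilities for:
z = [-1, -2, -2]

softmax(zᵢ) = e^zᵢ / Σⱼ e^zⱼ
p = [0.5761, 0.2119, 0.2119]

exp(z) = [0.3679, 0.1353, 0.1353]
Sum = 0.6386
p = [0.5761, 0.2119, 0.2119]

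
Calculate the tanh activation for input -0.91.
-0.7211

tanh(-0.91) = (e^(-0.91) - e^(0.91))/(e^(-0.91) + e^(0.91)) = -0.7211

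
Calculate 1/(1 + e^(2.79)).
0.05787

sigmoid(-2.79) = 1/(1 + e^(2.79)) = 1/(1 + 16.28) = 0.05787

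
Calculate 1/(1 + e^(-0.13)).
0.5325

sigmoid(0.13) = 1/(1 + e^(-0.13)) = 1/(1 + 0.8781) = 0.5325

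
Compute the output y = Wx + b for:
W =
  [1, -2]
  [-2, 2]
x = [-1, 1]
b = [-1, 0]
y = [-4, 4]

Wx = [1×-1 + -2×1, -2×-1 + 2×1]
   = [-3, 4]
y = Wx + b = [-3 + -1, 4 + 0] = [-4, 4]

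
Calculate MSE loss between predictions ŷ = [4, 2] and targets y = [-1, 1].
MSE = 13

MSE = (1/2)((4--1)² + (2-1)²) = (1/2)(25 + 1) = 13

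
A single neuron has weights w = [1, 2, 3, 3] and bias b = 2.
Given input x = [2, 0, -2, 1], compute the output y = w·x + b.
y = 1

y = (1)(2) + (2)(0) + (3)(-2) + (3)(1) + 2 = 1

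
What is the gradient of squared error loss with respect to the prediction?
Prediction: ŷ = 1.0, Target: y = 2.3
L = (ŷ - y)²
∂L/∂ŷ = -2.6

∂L/∂ŷ = 2(ŷ - y) = 2(1.0 - 2.3) = 2(-1.3) = -2.6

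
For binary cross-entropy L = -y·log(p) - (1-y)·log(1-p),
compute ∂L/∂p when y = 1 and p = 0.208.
∂L/∂p = -4.808

∂L/∂p = -y/p + (1-y)/(1-p) = -1/0.208 + 0 = -4.808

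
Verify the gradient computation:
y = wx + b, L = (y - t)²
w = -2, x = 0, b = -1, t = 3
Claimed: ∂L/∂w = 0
Correct

y = (-2)(0) + -1 = -1
∂L/∂y = 2(y - t) = 2(-1 - 3) = -8
∂y/∂w = x = 0
∂L/∂w = -8 × 0 = 0

Claimed value: 0
Correct: The correct gradient is 0.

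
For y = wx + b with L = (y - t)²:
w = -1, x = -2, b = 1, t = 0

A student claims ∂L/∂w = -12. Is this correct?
Correct

y = (-1)(-2) + 1 = 3
∂L/∂y = 2(y - t) = 2(3 - 0) = 6
∂y/∂w = x = -2
∂L/∂w = 6 × -2 = -12

Claimed value: -12
Correct: The correct gradient is -12.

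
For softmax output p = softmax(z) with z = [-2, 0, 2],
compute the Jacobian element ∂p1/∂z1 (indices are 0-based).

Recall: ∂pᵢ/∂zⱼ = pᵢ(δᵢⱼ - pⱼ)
∂p1/∂z1 = 0.1035

p = softmax(z) = [0.01588, 0.1173, 0.8668]
p1 = 0.1173

∂p1/∂z1 = p1(1 - p1) = 0.1173 × (1 - 0.1173) = 0.1035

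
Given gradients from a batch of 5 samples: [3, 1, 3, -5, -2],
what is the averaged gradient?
Average gradient = 0

Average = (1/5)(3 + 1 + 3 + -5 + -2) = 0/5 = 0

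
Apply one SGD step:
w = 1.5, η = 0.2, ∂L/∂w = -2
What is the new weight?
w_new = 1.9

w_new = w - η·∂L/∂w = 1.5 - 0.2×(-2) = 1.5 - (-0.4) = 1.9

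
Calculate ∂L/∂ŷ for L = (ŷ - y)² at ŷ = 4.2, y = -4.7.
∂L/∂ŷ = 17.8

∂L/∂ŷ = 2(ŷ - y) = 2(4.2 - -4.7) = 2(8.9) = 17.8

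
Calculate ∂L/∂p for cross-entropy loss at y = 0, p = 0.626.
∂L/∂p = 2.674

∂L/∂p = -y/p + (1-y)/(1-p) = 0 + 1/0.374 = 2.674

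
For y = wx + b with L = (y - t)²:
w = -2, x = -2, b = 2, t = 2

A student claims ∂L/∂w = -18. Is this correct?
Incorrect

y = (-2)(-2) + 2 = 6
∂L/∂y = 2(y - t) = 2(6 - 2) = 8
∂y/∂w = x = -2
∂L/∂w = 8 × -2 = -16

Claimed value: -18
Incorrect: The correct gradient is -16.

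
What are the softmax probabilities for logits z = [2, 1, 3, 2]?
p = [0.1966, 0.0723, 0.5344, 0.1966]

exp(z) = [7.389, 2.718, 20.09, 7.389]
Sum = 37.58
p = [0.1966, 0.0723, 0.5344, 0.1966]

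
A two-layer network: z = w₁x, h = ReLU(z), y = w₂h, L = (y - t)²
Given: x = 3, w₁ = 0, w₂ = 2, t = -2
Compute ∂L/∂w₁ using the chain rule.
∂L/∂w₁ = 0

Forward pass:
z = w₁x = 0×3 = 0
h = ReLU(0) = 0
y = w₂h = 2×0 = 0

Backward pass:
∂L/∂y = 2(y - t) = 2(0 - -2) = 4
∂y/∂h = w₂ = 2
∂h/∂z = 0 (ReLU derivative)
∂z/∂w₁ = x = 3

∂L/∂w₁ = 4 × 2 × 0 × 3 = 0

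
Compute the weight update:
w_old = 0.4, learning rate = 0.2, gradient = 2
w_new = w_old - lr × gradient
w_new = 0

w_new = w - η·∂L/∂w = 0.4 - 0.2×(2) = 0.4 - (0.4) = 0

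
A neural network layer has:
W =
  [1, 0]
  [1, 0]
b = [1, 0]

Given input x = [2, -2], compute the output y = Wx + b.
y = [3, 2]

Wx = [1×2 + 0×-2, 1×2 + 0×-2]
   = [2, 2]
y = Wx + b = [2 + 1, 2 + 0] = [3, 2]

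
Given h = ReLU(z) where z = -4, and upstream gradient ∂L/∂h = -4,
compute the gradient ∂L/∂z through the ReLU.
∂L/∂z = 0

h = ReLU(-4) = 0
Since z < 0: ∂h/∂z = 0
∂L/∂z = ∂L/∂h · ∂h/∂z = -4 × 0 = 0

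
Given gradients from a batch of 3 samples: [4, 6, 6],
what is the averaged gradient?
Average gradient = 5.333

Average = (1/3)(4 + 6 + 6) = 16/3 = 5.333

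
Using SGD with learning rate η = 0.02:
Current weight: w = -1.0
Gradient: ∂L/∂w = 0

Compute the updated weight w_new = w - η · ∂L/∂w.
w_new = -1

w_new = w - η·∂L/∂w = -1.0 - 0.02×(0) = -1.0 - (0) = -1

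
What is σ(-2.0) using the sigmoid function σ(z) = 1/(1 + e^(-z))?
0.1192

sigmoid(-2.0) = 1/(1 + e^(2.0)) = 1/(1 + 7.389) = 0.1192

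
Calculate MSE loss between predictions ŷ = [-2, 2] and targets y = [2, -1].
MSE = 12.5

MSE = (1/2)((-2-2)² + (2--1)²) = (1/2)(16 + 9) = 12.5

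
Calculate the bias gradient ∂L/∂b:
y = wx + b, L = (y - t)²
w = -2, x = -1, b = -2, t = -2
∂L/∂b = 4

y = wx + b = (-2)(-1) + -2 = 0
∂L/∂y = 2(y - t) = 2(0 - -2) = 4
∂y/∂b = 1
∂L/∂b = ∂L/∂y · ∂y/∂b = 4 × 1 = 4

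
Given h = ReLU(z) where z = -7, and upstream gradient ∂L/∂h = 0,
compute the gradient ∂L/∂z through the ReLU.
∂L/∂z = 0

h = ReLU(-7) = 0
Since z < 0: ∂h/∂z = 0
∂L/∂z = ∂L/∂h · ∂h/∂z = 0 × 0 = 0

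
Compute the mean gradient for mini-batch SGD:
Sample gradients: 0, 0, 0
Average gradient = 0

Average = (1/3)(0 + 0 + 0) = 0/3 = 0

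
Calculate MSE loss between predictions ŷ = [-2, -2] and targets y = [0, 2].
MSE = 10

MSE = (1/2)((-2-0)² + (-2-2)²) = (1/2)(4 + 16) = 10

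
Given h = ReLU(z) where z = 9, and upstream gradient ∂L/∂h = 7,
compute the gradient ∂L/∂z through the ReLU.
∂L/∂z = 7

h = ReLU(9) = 9
Since z > 0: ∂h/∂z = 1
∂L/∂z = ∂L/∂h · ∂h/∂z = 7 × 1 = 7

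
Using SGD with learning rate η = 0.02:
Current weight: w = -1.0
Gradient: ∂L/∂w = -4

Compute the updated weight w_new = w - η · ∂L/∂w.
w_new = -0.92

w_new = w - η·∂L/∂w = -1.0 - 0.02×(-4) = -1.0 - (-0.08) = -0.92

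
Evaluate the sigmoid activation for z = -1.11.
0.2479

sigmoid(-1.11) = 1/(1 + e^(1.11)) = 1/(1 + 3.034) = 0.2479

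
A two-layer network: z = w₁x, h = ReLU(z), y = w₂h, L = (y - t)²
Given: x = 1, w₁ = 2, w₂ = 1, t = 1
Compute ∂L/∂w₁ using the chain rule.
∂L/∂w₁ = 2

Forward pass:
z = w₁x = 2×1 = 2
h = ReLU(2) = 2
y = w₂h = 1×2 = 2

Backward pass:
∂L/∂y = 2(y - t) = 2(2 - 1) = 2
∂y/∂h = w₂ = 1
∂h/∂z = 1 (ReLU derivative)
∂z/∂w₁ = x = 1

∂L/∂w₁ = 2 × 1 × 1 × 1 = 2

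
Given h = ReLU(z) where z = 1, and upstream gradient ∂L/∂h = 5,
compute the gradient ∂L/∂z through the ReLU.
∂L/∂z = 5

h = ReLU(1) = 1
Since z > 0: ∂h/∂z = 1
∂L/∂z = ∂L/∂h · ∂h/∂z = 5 × 1 = 5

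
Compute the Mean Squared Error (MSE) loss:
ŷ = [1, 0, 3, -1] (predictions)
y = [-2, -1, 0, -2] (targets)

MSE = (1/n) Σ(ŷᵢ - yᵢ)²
MSE = 5

MSE = (1/4)((1--2)² + (0--1)² + (3-0)² + (-1--2)²) = (1/4)(9 + 1 + 9 + 1) = 5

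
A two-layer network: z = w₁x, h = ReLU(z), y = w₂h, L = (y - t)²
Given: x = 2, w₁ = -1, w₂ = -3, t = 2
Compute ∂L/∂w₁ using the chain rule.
∂L/∂w₁ = 0

Forward pass:
z = w₁x = -1×2 = -2
h = ReLU(-2) = 0
y = w₂h = -3×0 = 0

Backward pass:
∂L/∂y = 2(y - t) = 2(0 - 2) = -4
∂y/∂h = w₂ = -3
∂h/∂z = 0 (ReLU derivative)
∂z/∂w₁ = x = 2

∂L/∂w₁ = -4 × -3 × 0 × 2 = 0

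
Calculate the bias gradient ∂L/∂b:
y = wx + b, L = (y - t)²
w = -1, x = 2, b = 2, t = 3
∂L/∂b = -6

y = wx + b = (-1)(2) + 2 = 0
∂L/∂y = 2(y - t) = 2(0 - 3) = -6
∂y/∂b = 1
∂L/∂b = ∂L/∂y · ∂y/∂b = -6 × 1 = -6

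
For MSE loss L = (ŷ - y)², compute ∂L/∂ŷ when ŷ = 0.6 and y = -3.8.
∂L/∂ŷ = 8.8

∂L/∂ŷ = 2(ŷ - y) = 2(0.6 - -3.8) = 2(4.4) = 8.8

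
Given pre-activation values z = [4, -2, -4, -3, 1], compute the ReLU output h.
h = [4, 0, 0, 0, 1]

ReLU applied element-wise: max(0,4)=4, max(0,-2)=0, max(0,-4)=0, max(0,-3)=0, max(0,1)=1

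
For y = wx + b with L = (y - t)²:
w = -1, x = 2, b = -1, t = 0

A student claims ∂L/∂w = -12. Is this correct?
Correct

y = (-1)(2) + -1 = -3
∂L/∂y = 2(y - t) = 2(-3 - 0) = -6
∂y/∂w = x = 2
∂L/∂w = -6 × 2 = -12

Claimed value: -12
Correct: The correct gradient is -12.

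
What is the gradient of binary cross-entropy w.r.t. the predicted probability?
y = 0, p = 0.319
∂L/∂p = 1.468

∂L/∂p = -y/p + (1-y)/(1-p) = 0 + 1/0.681 = 1.468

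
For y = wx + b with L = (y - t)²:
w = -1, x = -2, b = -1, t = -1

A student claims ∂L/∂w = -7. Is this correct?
Incorrect

y = (-1)(-2) + -1 = 1
∂L/∂y = 2(y - t) = 2(1 - -1) = 4
∂y/∂w = x = -2
∂L/∂w = 4 × -2 = -8

Claimed value: -7
Incorrect: The correct gradient is -8.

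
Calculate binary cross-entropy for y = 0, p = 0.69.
L = 1.171

L = -0·log(0.69) - 1·log(0.31) = -log(0.31) = 1.171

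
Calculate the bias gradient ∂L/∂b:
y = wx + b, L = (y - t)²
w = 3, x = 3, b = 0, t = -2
∂L/∂b = 22

y = wx + b = (3)(3) + 0 = 9
∂L/∂y = 2(y - t) = 2(9 - -2) = 22
∂y/∂b = 1
∂L/∂b = ∂L/∂y · ∂y/∂b = 22 × 1 = 22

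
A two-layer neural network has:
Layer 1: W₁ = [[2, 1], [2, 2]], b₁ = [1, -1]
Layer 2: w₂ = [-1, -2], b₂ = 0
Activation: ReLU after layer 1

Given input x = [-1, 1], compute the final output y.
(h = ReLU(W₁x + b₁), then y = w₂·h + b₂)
y = 0

Layer 1 pre-activation: z₁ = [0, -1]
After ReLU: h = [0, 0]
Layer 2 output: y = -1×0 + -2×0 + 0 = 0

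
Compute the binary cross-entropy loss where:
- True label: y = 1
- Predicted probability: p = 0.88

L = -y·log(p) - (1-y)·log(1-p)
L = 0.1278

L = -1·log(0.88) - 0·log(0.12) = -log(0.88) = 0.1278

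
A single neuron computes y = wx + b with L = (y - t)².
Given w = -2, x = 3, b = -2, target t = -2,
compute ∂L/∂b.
∂L/∂b = -12

y = wx + b = (-2)(3) + -2 = -8
∂L/∂y = 2(y - t) = 2(-8 - -2) = -12
∂y/∂b = 1
∂L/∂b = ∂L/∂y · ∂y/∂b = -12 × 1 = -12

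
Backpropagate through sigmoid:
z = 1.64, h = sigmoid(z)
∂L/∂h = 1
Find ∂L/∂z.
∂L/∂z = 0.1361

σ(1.64) = 0.8375
σ'(1.64) = σ(1.64)(1 - σ(1.64)) = 0.8375 × 0.1625 = 0.1361
∂L/∂z = ∂L/∂h · σ'(z) = 1 × 0.1361 = 0.1361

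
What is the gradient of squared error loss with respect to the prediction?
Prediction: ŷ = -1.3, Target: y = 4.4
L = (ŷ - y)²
∂L/∂ŷ = -11.4

∂L/∂ŷ = 2(ŷ - y) = 2(-1.3 - 4.4) = 2(-5.7) = -11.4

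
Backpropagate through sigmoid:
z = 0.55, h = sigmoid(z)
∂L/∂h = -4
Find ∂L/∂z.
∂L/∂z = -0.928

σ(0.55) = 0.6341
σ'(0.55) = σ(0.55)(1 - σ(0.55)) = 0.6341 × 0.3659 = 0.232
∂L/∂z = ∂L/∂h · σ'(z) = -4 × 0.232 = -0.928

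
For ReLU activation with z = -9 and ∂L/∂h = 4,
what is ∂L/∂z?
∂L/∂z = 0

h = ReLU(-9) = 0
Since z < 0: ∂h/∂z = 0
∂L/∂z = ∂L/∂h · ∂h/∂z = 4 × 0 = 0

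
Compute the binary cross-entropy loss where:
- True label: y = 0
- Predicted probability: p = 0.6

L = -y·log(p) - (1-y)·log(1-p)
L = 0.9163

L = -0·log(0.6) - 1·log(0.4) = -log(0.4) = 0.9163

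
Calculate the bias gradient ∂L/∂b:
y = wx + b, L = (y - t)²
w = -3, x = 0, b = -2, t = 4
∂L/∂b = -12

y = wx + b = (-3)(0) + -2 = -2
∂L/∂y = 2(y - t) = 2(-2 - 4) = -12
∂y/∂b = 1
∂L/∂b = ∂L/∂y · ∂y/∂b = -12 × 1 = -12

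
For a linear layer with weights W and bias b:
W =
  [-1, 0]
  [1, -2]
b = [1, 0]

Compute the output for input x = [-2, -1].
y = [3, 0]

Wx = [-1×-2 + 0×-1, 1×-2 + -2×-1]
   = [2, 0]
y = Wx + b = [2 + 1, 0 + 0] = [3, 0]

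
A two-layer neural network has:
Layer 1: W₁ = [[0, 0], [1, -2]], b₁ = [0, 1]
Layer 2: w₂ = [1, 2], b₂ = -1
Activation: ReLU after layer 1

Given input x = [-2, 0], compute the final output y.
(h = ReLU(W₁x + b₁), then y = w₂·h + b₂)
y = -1

Layer 1 pre-activation: z₁ = [0, -1]
After ReLU: h = [0, 0]
Layer 2 output: y = 1×0 + 2×0 + -1 = -1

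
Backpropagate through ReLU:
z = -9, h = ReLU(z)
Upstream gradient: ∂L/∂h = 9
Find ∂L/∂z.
∂L/∂z = 0

h = ReLU(-9) = 0
Since z < 0: ∂h/∂z = 0
∂L/∂z = ∂L/∂h · ∂h/∂z = 9 × 0 = 0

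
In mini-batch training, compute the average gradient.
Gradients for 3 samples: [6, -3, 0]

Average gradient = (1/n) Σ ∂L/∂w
Average gradient = 1

Average = (1/3)(6 + -3 + 0) = 3/3 = 1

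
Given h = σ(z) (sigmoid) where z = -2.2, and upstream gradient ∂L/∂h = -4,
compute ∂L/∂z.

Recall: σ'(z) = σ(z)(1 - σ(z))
∂L/∂z = -0.3592

σ(-2.2) = 0.09975
σ'(-2.2) = σ(-2.2)(1 - σ(-2.2)) = 0.09975 × 0.9002 = 0.0898
∂L/∂z = ∂L/∂h · σ'(z) = -4 × 0.0898 = -0.3592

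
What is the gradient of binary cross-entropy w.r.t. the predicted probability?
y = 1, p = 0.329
∂L/∂p = -3.04

∂L/∂p = -y/p + (1-y)/(1-p) = -1/0.329 + 0 = -3.04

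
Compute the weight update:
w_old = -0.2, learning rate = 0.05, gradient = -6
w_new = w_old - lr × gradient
w_new = 0.1

w_new = w - η·∂L/∂w = -0.2 - 0.05×(-6) = -0.2 - (-0.3) = 0.1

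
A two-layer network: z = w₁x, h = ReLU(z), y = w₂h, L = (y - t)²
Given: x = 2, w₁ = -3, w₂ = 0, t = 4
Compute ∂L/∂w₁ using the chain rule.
∂L/∂w₁ = 0

Forward pass:
z = w₁x = -3×2 = -6
h = ReLU(-6) = 0
y = w₂h = 0×0 = 0

Backward pass:
∂L/∂y = 2(y - t) = 2(0 - 4) = -8
∂y/∂h = w₂ = 0
∂h/∂z = 0 (ReLU derivative)
∂z/∂w₁ = x = 2

∂L/∂w₁ = -8 × 0 × 0 × 2 = 0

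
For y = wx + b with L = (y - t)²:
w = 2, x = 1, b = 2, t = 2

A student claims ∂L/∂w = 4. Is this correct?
Correct

y = (2)(1) + 2 = 4
∂L/∂y = 2(y - t) = 2(4 - 2) = 4
∂y/∂w = x = 1
∂L/∂w = 4 × 1 = 4

Claimed value: 4
Correct: The correct gradient is 4.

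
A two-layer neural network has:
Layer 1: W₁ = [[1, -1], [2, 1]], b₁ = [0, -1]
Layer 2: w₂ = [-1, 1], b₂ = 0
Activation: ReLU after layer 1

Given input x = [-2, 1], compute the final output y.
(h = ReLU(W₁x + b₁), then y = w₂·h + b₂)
y = 0

Layer 1 pre-activation: z₁ = [-3, -4]
After ReLU: h = [0, 0]
Layer 2 output: y = -1×0 + 1×0 + 0 = 0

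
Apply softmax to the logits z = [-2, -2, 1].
p = [0.0453, 0.0453, 0.9094]

exp(z) = [0.1353, 0.1353, 2.718]
Sum = 2.989
p = [0.0453, 0.0453, 0.9094]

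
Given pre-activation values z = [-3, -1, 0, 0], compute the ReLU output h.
h = [0, 0, 0, 0]

ReLU applied element-wise: max(0,-3)=0, max(0,-1)=0, max(0,0)=0, max(0,0)=0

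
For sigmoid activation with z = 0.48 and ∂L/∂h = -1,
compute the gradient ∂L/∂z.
∂L/∂z = -0.2361

σ(0.48) = 0.6177
σ'(0.48) = σ(0.48)(1 - σ(0.48)) = 0.6177 × 0.3823 = 0.2361
∂L/∂z = ∂L/∂h · σ'(z) = -1 × 0.2361 = -0.2361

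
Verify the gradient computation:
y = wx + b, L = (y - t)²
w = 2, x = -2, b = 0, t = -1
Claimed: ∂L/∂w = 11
Incorrect

y = (2)(-2) + 0 = -4
∂L/∂y = 2(y - t) = 2(-4 - -1) = -6
∂y/∂w = x = -2
∂L/∂w = -6 × -2 = 12

Claimed value: 11
Incorrect: The correct gradient is 12.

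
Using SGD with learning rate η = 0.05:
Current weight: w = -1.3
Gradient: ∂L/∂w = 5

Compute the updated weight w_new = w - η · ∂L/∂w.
w_new = -1.55

w_new = w - η·∂L/∂w = -1.3 - 0.05×(5) = -1.3 - (0.25) = -1.55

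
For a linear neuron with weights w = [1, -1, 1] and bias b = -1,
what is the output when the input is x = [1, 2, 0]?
y = -2

y = (1)(1) + (-1)(2) + (1)(0) + -1 = -2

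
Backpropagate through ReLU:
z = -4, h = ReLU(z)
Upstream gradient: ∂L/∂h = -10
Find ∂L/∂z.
∂L/∂z = 0

h = ReLU(-4) = 0
Since z < 0: ∂h/∂z = 0
∂L/∂z = ∂L/∂h · ∂h/∂z = -10 × 0 = 0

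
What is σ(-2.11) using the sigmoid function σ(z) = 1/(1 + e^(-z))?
0.1081

sigmoid(-2.11) = 1/(1 + e^(2.11)) = 1/(1 + 8.248) = 0.1081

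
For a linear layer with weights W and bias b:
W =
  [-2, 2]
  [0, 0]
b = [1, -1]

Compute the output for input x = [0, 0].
y = [1, -1]

Wx = [-2×0 + 2×0, 0×0 + 0×0]
   = [0, 0]
y = Wx + b = [0 + 1, 0 + -1] = [1, -1]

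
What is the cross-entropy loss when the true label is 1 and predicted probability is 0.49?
L = 0.7133

L = -1·log(0.49) - 0·log(0.51) = -log(0.49) = 0.7133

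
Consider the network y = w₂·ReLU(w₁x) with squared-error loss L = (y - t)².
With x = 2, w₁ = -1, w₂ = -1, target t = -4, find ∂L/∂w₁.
∂L/∂w₁ = 0

Forward pass:
z = w₁x = -1×2 = -2
h = ReLU(-2) = 0
y = w₂h = -1×0 = 0

Backward pass:
∂L/∂y = 2(y - t) = 2(0 - -4) = 8
∂y/∂h = w₂ = -1
∂h/∂z = 0 (ReLU derivative)
∂z/∂w₁ = x = 2

∂L/∂w₁ = 8 × -1 × 0 × 2 = 0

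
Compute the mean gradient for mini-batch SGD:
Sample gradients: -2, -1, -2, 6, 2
Average gradient = 0.6

Average = (1/5)(-2 + -1 + -2 + 6 + 2) = 3/5 = 0.6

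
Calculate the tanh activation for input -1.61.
-0.9232

tanh(-1.61) = (e^(-1.61) - e^(1.61))/(e^(-1.61) + e^(1.61)) = -0.9232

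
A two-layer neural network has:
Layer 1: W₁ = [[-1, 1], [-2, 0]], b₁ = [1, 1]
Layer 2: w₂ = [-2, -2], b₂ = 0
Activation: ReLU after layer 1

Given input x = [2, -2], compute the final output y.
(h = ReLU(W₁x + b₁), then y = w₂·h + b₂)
y = 0

Layer 1 pre-activation: z₁ = [-3, -3]
After ReLU: h = [0, 0]
Layer 2 output: y = -2×0 + -2×0 + 0 = 0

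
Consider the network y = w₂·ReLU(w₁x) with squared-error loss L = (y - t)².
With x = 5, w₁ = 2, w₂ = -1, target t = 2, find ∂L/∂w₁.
∂L/∂w₁ = 120

Forward pass:
z = w₁x = 2×5 = 10
h = ReLU(10) = 10
y = w₂h = -1×10 = -10

Backward pass:
∂L/∂y = 2(y - t) = 2(-10 - 2) = -24
∂y/∂h = w₂ = -1
∂h/∂z = 1 (ReLU derivative)
∂z/∂w₁ = x = 5

∂L/∂w₁ = -24 × -1 × 1 × 5 = 120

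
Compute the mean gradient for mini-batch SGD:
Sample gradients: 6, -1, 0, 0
Average gradient = 1.25

Average = (1/4)(6 + -1 + 0 + 0) = 5/4 = 1.25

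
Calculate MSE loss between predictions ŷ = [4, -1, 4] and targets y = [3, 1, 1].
MSE = 4.667

MSE = (1/3)((4-3)² + (-1-1)² + (4-1)²) = (1/3)(1 + 4 + 9) = 4.667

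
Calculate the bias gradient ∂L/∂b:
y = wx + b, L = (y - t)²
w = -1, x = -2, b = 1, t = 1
∂L/∂b = 4

y = wx + b = (-1)(-2) + 1 = 3
∂L/∂y = 2(y - t) = 2(3 - 1) = 4
∂y/∂b = 1
∂L/∂b = ∂L/∂y · ∂y/∂b = 4 × 1 = 4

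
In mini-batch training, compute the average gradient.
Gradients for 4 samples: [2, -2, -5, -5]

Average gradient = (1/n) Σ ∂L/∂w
Average gradient = -2.5

Average = (1/4)(2 + -2 + -5 + -5) = -10/4 = -2.5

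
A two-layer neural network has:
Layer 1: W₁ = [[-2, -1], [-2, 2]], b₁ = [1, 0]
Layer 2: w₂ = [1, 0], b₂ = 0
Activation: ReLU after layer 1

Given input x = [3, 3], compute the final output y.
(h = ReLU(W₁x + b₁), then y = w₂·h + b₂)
y = 0

Layer 1 pre-activation: z₁ = [-8, 0]
After ReLU: h = [0, 0]
Layer 2 output: y = 1×0 + 0×0 + 0 = 0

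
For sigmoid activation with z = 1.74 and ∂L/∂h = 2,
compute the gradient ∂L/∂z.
∂L/∂z = 0.254

σ(1.74) = 0.8507
σ'(1.74) = σ(1.74)(1 - σ(1.74)) = 0.8507 × 0.1493 = 0.127
∂L/∂z = ∂L/∂h · σ'(z) = 2 × 0.127 = 0.254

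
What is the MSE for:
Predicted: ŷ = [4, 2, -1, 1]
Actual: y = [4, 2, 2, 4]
MSE = 4.5

MSE = (1/4)((4-4)² + (2-2)² + (-1-2)² + (1-4)²) = (1/4)(0 + 0 + 9 + 9) = 4.5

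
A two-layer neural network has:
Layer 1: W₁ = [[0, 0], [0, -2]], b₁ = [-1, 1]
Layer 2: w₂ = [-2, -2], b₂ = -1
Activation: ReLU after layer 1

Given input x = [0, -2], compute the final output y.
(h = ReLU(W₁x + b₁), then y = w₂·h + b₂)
y = -11

Layer 1 pre-activation: z₁ = [-1, 5]
After ReLU: h = [0, 5]
Layer 2 output: y = -2×0 + -2×5 + -1 = -11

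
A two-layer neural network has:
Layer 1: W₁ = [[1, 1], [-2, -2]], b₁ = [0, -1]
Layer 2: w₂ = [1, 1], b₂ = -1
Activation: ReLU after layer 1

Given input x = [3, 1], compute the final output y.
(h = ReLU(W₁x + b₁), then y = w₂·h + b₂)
y = 3

Layer 1 pre-activation: z₁ = [4, -9]
After ReLU: h = [4, 0]
Layer 2 output: y = 1×4 + 1×0 + -1 = 3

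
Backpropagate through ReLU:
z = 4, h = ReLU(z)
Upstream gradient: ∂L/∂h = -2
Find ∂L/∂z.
∂L/∂z = -2

h = ReLU(4) = 4
Since z > 0: ∂h/∂z = 1
∂L/∂z = ∂L/∂h · ∂h/∂z = -2 × 1 = -2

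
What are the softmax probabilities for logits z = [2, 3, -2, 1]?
p = [0.2436, 0.6623, 0.0045, 0.0896]

exp(z) = [7.389, 20.09, 0.1353, 2.718]
Sum = 30.33
p = [0.2436, 0.6623, 0.0045, 0.0896]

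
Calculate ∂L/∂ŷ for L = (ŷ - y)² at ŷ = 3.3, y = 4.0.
∂L/∂ŷ = -1.4

∂L/∂ŷ = 2(ŷ - y) = 2(3.3 - 4.0) = 2(-0.7) = -1.4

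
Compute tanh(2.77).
0.9922

tanh(2.77) = (e^(2.77) - e^(-2.77))/(e^(2.77) + e^(-2.77)) = 0.9922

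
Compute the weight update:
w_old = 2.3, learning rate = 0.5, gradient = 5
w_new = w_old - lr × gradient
w_new = -0.2

w_new = w - η·∂L/∂w = 2.3 - 0.5×(5) = 2.3 - (2.5) = -0.2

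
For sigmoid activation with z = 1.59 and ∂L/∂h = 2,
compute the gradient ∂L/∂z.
∂L/∂z = 0.2814

σ(1.59) = 0.8306
σ'(1.59) = σ(1.59)(1 - σ(1.59)) = 0.8306 × 0.1694 = 0.1407
∂L/∂z = ∂L/∂h · σ'(z) = 2 × 0.1407 = 0.2814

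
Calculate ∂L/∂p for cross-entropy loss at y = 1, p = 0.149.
∂L/∂p = -6.711

∂L/∂p = -y/p + (1-y)/(1-p) = -1/0.149 + 0 = -6.711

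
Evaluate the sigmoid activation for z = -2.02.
0.1171

sigmoid(-2.02) = 1/(1 + e^(2.02)) = 1/(1 + 7.538) = 0.1171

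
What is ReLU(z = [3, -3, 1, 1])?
h = [3, 0, 1, 1]

ReLU applied element-wise: max(0,3)=3, max(0,-3)=0, max(0,1)=1, max(0,1)=1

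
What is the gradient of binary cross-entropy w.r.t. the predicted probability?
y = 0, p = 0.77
∂L/∂p = 4.348

∂L/∂p = -y/p + (1-y)/(1-p) = 0 + 1/0.23 = 4.348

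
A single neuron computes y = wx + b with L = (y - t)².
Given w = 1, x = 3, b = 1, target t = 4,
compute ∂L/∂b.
∂L/∂b = 0

y = wx + b = (1)(3) + 1 = 4
∂L/∂y = 2(y - t) = 2(4 - 4) = 0
∂y/∂b = 1
∂L/∂b = ∂L/∂y · ∂y/∂b = 0 × 1 = 0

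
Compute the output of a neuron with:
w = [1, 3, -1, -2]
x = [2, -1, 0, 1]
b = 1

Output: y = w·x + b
y = -2

y = (1)(2) + (3)(-1) + (-1)(0) + (-2)(1) + 1 = -2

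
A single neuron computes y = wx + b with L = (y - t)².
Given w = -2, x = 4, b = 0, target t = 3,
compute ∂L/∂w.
∂L/∂w = -88

y = wx + b = (-2)(4) + 0 = -8
∂L/∂y = 2(y - t) = 2(-8 - 3) = -22
∂y/∂w = x = 4
∂L/∂w = ∂L/∂y · ∂y/∂w = -22 × 4 = -88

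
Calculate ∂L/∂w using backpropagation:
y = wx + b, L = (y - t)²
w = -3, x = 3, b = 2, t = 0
∂L/∂w = -42

y = wx + b = (-3)(3) + 2 = -7
∂L/∂y = 2(y - t) = 2(-7 - 0) = -14
∂y/∂w = x = 3
∂L/∂w = ∂L/∂y · ∂y/∂w = -14 × 3 = -42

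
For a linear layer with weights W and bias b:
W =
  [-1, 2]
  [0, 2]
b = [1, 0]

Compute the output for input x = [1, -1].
y = [-2, -2]

Wx = [-1×1 + 2×-1, 0×1 + 2×-1]
   = [-3, -2]
y = Wx + b = [-3 + 1, -2 + 0] = [-2, -2]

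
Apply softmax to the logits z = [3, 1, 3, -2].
p = [0.4668, 0.0632, 0.4668, 0.0031]

exp(z) = [20.09, 2.718, 20.09, 0.1353]
Sum = 43.02
p = [0.4668, 0.0632, 0.4668, 0.0031]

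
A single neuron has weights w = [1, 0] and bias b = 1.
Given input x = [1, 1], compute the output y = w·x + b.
y = 2

y = (1)(1) + (0)(1) + 1 = 2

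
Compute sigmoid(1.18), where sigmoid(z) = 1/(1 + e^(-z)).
0.7649

sigmoid(1.18) = 1/(1 + e^(-1.18)) = 1/(1 + 0.3073) = 0.7649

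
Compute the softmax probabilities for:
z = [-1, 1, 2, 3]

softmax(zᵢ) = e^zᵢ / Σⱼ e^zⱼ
p = [0.012, 0.0889, 0.2418, 0.6572]

exp(z) = [0.3679, 2.718, 7.389, 20.09]
Sum = 30.56
p = [0.012, 0.0889, 0.2418, 0.6572]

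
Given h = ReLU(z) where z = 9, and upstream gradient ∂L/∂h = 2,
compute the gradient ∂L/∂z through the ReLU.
∂L/∂z = 2

h = ReLU(9) = 9
Since z > 0: ∂h/∂z = 1
∂L/∂z = ∂L/∂h · ∂h/∂z = 2 × 1 = 2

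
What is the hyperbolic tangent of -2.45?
-0.9852

tanh(-2.45) = (e^(-2.45) - e^(2.45))/(e^(-2.45) + e^(2.45)) = -0.9852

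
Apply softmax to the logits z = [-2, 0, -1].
p = [0.09, 0.6652, 0.2447]

exp(z) = [0.1353, 1, 0.3679]
Sum = 1.503
p = [0.09, 0.6652, 0.2447]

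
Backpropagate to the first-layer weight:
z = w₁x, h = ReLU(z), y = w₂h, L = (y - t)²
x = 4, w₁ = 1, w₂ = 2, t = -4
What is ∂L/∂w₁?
∂L/∂w₁ = 192

Forward pass:
z = w₁x = 1×4 = 4
h = ReLU(4) = 4
y = w₂h = 2×4 = 8

Backward pass:
∂L/∂y = 2(y - t) = 2(8 - -4) = 24
∂y/∂h = w₂ = 2
∂h/∂z = 1 (ReLU derivative)
∂z/∂w₁ = x = 4

∂L/∂w₁ = 24 × 2 × 1 × 4 = 192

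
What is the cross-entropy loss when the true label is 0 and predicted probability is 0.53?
L = 0.755

L = -0·log(0.53) - 1·log(0.47) = -log(0.47) = 0.755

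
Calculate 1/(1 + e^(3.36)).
0.03357

sigmoid(-3.36) = 1/(1 + e^(3.36)) = 1/(1 + 28.79) = 0.03357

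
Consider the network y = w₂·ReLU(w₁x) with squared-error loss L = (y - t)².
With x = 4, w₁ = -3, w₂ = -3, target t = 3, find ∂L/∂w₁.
∂L/∂w₁ = 0

Forward pass:
z = w₁x = -3×4 = -12
h = ReLU(-12) = 0
y = w₂h = -3×0 = 0

Backward pass:
∂L/∂y = 2(y - t) = 2(0 - 3) = -6
∂y/∂h = w₂ = -3
∂h/∂z = 0 (ReLU derivative)
∂z/∂w₁ = x = 4

∂L/∂w₁ = -6 × -3 × 0 × 4 = 0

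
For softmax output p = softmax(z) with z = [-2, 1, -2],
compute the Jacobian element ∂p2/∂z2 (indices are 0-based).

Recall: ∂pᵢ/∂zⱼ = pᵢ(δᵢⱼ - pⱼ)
∂p2/∂z2 = 0.04323

p = softmax(z) = [0.04528, 0.9094, 0.04528]
p2 = 0.04528

∂p2/∂z2 = p2(1 - p2) = 0.04528 × (1 - 0.04528) = 0.04323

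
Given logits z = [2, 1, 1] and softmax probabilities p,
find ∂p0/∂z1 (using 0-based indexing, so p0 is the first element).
∂p0/∂z1 = -0.1221

p = softmax(z) = [0.5761, 0.2119, 0.2119]
p0 = 0.5761, p1 = 0.2119

∂p0/∂z1 = -p0 × p1 = -0.5761 × 0.2119 = -0.1221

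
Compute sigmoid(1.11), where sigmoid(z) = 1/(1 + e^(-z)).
0.7521

sigmoid(1.11) = 1/(1 + e^(-1.11)) = 1/(1 + 0.3296) = 0.7521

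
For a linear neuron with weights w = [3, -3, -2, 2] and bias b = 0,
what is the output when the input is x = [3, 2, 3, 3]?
y = 3

y = (3)(3) + (-3)(2) + (-2)(3) + (2)(3) + 0 = 3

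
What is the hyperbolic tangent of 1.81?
0.9478

tanh(1.81) = (e^(1.81) - e^(-1.81))/(e^(1.81) + e^(-1.81)) = 0.9478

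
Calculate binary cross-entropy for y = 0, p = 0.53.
L = 0.755

L = -0·log(0.53) - 1·log(0.47) = -log(0.47) = 0.755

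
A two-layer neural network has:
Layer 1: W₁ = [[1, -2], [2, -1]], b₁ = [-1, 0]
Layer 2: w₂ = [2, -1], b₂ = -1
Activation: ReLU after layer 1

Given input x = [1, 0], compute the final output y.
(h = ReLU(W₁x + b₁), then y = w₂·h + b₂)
y = -3

Layer 1 pre-activation: z₁ = [0, 2]
After ReLU: h = [0, 2]
Layer 2 output: y = 2×0 + -1×2 + -1 = -3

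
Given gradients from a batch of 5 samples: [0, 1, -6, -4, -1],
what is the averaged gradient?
Average gradient = -2

Average = (1/5)(0 + 1 + -6 + -4 + -1) = -10/5 = -2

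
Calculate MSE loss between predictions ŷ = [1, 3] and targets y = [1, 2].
MSE = 0.5

MSE = (1/2)((1-1)² + (3-2)²) = (1/2)(0 + 1) = 0.5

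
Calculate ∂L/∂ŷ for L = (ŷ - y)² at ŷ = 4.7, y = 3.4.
∂L/∂ŷ = 2.6

∂L/∂ŷ = 2(ŷ - y) = 2(4.7 - 3.4) = 2(1.3) = 2.6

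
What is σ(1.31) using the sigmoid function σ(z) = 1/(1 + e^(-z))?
0.7875

sigmoid(1.31) = 1/(1 + e^(-1.31)) = 1/(1 + 0.2698) = 0.7875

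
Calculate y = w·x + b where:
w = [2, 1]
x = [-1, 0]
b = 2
y = 0

y = (2)(-1) + (1)(0) + 2 = 0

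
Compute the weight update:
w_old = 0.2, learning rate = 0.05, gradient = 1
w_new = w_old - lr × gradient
w_new = 0.15

w_new = w - η·∂L/∂w = 0.2 - 0.05×(1) = 0.2 - (0.05) = 0.15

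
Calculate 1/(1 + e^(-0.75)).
0.6792

sigmoid(0.75) = 1/(1 + e^(-0.75)) = 1/(1 + 0.4724) = 0.6792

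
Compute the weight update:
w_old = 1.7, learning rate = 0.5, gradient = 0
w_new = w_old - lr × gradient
w_new = 1.7

w_new = w - η·∂L/∂w = 1.7 - 0.5×(0) = 1.7 - (0) = 1.7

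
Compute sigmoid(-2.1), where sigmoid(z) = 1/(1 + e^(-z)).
0.1091

sigmoid(-2.1) = 1/(1 + e^(2.1)) = 1/(1 + 8.166) = 0.1091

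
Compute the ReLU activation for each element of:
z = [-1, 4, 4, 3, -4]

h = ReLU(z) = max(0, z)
h = [0, 4, 4, 3, 0]

ReLU applied element-wise: max(0,-1)=0, max(0,4)=4, max(0,4)=4, max(0,3)=3, max(0,-4)=0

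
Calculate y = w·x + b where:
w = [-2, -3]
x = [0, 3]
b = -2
y = -11

y = (-2)(0) + (-3)(3) + -2 = -11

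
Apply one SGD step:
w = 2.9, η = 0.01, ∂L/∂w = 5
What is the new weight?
w_new = 2.85

w_new = w - η·∂L/∂w = 2.9 - 0.01×(5) = 2.9 - (0.05) = 2.85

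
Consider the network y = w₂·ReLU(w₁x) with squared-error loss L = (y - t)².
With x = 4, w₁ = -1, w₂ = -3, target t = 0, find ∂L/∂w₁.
∂L/∂w₁ = 0

Forward pass:
z = w₁x = -1×4 = -4
h = ReLU(-4) = 0
y = w₂h = -3×0 = 0

Backward pass:
∂L/∂y = 2(y - t) = 2(0 - 0) = 0
∂y/∂h = w₂ = -3
∂h/∂z = 0 (ReLU derivative)
∂z/∂w₁ = x = 4

∂L/∂w₁ = 0 × -3 × 0 × 4 = 0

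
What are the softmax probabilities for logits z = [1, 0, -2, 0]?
p = [0.5601, 0.206, 0.0279, 0.206]

exp(z) = [2.718, 1, 0.1353, 1]
Sum = 4.854
p = [0.5601, 0.206, 0.0279, 0.206]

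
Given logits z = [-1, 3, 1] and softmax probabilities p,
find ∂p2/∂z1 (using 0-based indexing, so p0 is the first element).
∂p2/∂z1 = -0.1017

p = softmax(z) = [0.01588, 0.8668, 0.1173]
p2 = 0.1173, p1 = 0.8668

∂p2/∂z1 = -p2 × p1 = -0.1173 × 0.8668 = -0.1017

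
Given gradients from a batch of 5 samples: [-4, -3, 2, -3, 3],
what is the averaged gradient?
Average gradient = -1

Average = (1/5)(-4 + -3 + 2 + -3 + 3) = -5/5 = -1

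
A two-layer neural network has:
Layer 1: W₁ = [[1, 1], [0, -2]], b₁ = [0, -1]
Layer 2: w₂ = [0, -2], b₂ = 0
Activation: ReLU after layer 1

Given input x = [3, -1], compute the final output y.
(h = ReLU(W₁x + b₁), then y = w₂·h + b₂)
y = -2

Layer 1 pre-activation: z₁ = [2, 1]
After ReLU: h = [2, 1]
Layer 2 output: y = 0×2 + -2×1 + 0 = -2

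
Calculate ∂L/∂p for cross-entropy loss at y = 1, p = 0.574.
∂L/∂p = -1.742

∂L/∂p = -y/p + (1-y)/(1-p) = -1/0.574 + 0 = -1.742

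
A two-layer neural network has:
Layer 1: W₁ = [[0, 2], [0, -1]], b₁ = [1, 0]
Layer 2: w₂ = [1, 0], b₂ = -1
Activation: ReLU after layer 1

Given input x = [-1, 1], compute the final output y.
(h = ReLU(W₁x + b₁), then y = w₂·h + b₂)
y = 2

Layer 1 pre-activation: z₁ = [3, -1]
After ReLU: h = [3, 0]
Layer 2 output: y = 1×3 + 0×0 + -1 = 2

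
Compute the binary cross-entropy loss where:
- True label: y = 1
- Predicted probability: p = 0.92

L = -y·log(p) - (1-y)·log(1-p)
L = 0.08338

L = -1·log(0.92) - 0·log(0.08) = -log(0.92) = 0.08338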